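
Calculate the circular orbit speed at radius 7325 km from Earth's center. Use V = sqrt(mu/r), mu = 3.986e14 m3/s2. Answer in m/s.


V = sqrt(3.986e14 / 7325000) = 7377 m/s

7377 m/s


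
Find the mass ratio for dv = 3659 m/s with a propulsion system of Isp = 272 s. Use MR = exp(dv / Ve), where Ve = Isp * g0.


Ve = 272 * 9.81 = 2668.32 m/s
MR = exp(3659 / 2668.32) = 3.94

3.94


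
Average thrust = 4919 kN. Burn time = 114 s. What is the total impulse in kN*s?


It = 4919 * 114 = 560766 kN*s

560766 kN*s


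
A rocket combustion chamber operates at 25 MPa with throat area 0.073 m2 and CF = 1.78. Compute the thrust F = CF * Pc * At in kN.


F = 1.78 * 25e6 * 0.073 = 3.2485e+06 N = 3248.5 kN

3248.5 kN


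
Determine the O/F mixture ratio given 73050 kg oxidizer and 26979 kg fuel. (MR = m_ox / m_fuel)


MR = 73050 / 26979 = 2.71

2.71


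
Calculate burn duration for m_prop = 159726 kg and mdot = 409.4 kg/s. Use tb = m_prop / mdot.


tb = 159726 / 409.4 = 390.1 s

390.1 s


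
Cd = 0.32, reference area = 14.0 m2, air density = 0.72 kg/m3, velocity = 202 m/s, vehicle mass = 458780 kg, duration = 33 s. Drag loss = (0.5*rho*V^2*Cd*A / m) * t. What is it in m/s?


D = 0.5 * 0.72 * 202^2 * 0.32 * 14.0 = 65808.69 N
a = 65808.69 / 458780 = 0.1434 m/s2
dV = 0.1434 * 33 = 4.7 m/s

4.7 m/s


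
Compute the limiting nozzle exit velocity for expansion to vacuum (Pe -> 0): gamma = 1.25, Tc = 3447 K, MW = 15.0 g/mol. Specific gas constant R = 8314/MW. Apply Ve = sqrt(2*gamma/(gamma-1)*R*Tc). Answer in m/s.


R = 8314 / 15.0 = 554.27 J/(kg.K)
Ve = sqrt(2 * 1.25 / (1.25 - 1) * 554.27 * 3447) = 4371 m/s

4371 m/s


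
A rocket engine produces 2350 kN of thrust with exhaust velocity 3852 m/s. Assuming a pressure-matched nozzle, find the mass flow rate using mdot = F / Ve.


mdot = F / Ve = 2350000 / 3852 = 610.1 kg/s

610.1 kg/s


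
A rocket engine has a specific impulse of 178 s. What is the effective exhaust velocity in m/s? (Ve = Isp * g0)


Ve = Isp * g0 = 178 * 9.81 = 1746.2 m/s

1746.2 m/s


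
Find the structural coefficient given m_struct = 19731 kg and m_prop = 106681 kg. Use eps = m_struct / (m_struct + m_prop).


eps = 19731 / (19731 + 106681) = 0.1561

0.1561


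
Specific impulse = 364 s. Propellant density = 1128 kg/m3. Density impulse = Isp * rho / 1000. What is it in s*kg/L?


rho*Isp = 364 * 1128 / 1000 = 411 s*kg/L

411 s*kg/L


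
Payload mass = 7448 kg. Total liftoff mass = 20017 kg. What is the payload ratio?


PR = 7448 / 20017 = 0.3721

0.3721


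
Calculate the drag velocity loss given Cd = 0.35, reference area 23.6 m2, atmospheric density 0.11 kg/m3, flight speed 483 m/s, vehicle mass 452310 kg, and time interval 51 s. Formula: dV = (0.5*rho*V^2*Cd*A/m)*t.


D = 0.5 * 0.11 * 483^2 * 0.35 * 23.6 = 105983.19 N
a = 105983.19 / 452310 = 0.2343 m/s2
dV = 0.2343 * 51 = 12.0 m/s

12.0 m/s


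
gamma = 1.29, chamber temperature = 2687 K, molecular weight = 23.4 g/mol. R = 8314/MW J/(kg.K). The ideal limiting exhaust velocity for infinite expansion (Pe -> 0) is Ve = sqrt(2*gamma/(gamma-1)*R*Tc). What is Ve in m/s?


R = 8314 / 23.4 = 355.3 J/(kg.K)
Ve = sqrt(2 * 1.29 / (1.29 - 1) * 355.3 * 2687) = 2914 m/s

2914 m/s


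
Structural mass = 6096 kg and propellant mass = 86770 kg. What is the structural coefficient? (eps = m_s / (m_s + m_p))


eps = 6096 / (6096 + 86770) = 0.0656

0.0656


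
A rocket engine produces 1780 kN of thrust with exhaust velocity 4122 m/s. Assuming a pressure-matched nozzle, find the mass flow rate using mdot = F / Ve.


mdot = F / Ve = 1780000 / 4122 = 431.8 kg/s

431.8 kg/s


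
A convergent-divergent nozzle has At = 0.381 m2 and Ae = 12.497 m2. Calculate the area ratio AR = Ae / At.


AR = 12.497 / 0.381 = 32.8

32.8


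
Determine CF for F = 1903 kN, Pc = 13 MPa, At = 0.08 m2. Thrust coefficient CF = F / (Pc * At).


CF = 1903000 / (13e6 * 0.08) = 1.83

1.83


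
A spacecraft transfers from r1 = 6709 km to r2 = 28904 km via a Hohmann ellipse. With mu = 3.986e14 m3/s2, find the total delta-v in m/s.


V1 = sqrt(mu/r1) = 7707.97 m/s
dV1 = V1*(sqrt(2*r2/(r1+r2)) - 1) = 2112.44 m/s
V2 = sqrt(mu/r2) = 3713.55 m/s
dV2 = V2*(1 - sqrt(2*r1/(r1+r2))) = 1434.11 m/s
Total dV = 3547 m/s

3547 m/s


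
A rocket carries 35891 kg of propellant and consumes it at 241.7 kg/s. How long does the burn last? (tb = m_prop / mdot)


tb = 35891 / 241.7 = 148.5 s

148.5 s


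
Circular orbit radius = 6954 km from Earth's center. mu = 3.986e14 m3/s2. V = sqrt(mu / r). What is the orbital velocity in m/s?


V = sqrt(3.986e14 / 6954000) = 7571 m/s

7571 m/s


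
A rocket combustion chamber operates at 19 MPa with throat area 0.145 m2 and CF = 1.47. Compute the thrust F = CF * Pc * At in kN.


F = 1.47 * 19e6 * 0.145 = 4.0498e+06 N = 4049.8 kN

4049.8 kN


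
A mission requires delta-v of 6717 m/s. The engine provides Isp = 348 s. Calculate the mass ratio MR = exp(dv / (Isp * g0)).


Ve = 348 * 9.81 = 3413.88 m/s
MR = exp(6717 / 3413.88) = 7.153

7.153


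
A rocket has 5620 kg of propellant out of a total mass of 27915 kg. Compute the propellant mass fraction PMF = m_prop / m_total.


PMF = 5620 / 27915 = 0.201

0.201


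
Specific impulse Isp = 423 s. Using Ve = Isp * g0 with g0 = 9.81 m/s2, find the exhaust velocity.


Ve = Isp * g0 = 423 * 9.81 = 4149.6 m/s

4149.6 m/s


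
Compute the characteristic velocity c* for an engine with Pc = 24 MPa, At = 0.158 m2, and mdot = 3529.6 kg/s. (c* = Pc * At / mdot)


c* = 24e6 * 0.158 / 3529.6 = 1074 m/s

1074 m/s


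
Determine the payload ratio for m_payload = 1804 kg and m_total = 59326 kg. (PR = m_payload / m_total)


PR = 1804 / 59326 = 0.0304

0.0304


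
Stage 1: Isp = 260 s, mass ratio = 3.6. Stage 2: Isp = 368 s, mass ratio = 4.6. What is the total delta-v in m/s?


dV1 = 260 * 9.81 * ln(3.6) = 3267.1 m/s
dV2 = 368 * 9.81 * ln(4.6) = 5509.2 m/s
Total dV = 3267.1 + 5509.2 = 8776.3 m/s ~ 8776 m/s

8776 m/s


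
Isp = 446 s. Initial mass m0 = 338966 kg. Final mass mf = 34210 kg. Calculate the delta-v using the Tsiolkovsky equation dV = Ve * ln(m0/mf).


Ve = 446 * 9.81 = 4375.26 m/s
dV = 4375.26 * ln(338966/34210) = 10034 m/s

10034 m/s


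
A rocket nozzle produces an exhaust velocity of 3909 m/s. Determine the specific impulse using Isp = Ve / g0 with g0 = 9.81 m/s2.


Isp = Ve / g0 = 3909 / 9.81 = 398.5 s

398.5 s


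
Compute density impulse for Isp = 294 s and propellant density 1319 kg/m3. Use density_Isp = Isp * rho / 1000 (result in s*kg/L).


rho*Isp = 294 * 1319 / 1000 = 388 s*kg/L

388 s*kg/L


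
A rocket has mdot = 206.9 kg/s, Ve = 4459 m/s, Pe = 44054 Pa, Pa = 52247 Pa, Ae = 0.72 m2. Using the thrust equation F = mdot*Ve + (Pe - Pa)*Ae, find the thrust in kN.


F = 206.9 * 4459 + (44054 - 52247) * 0.72 = 916668.0 N = 916.7 kN

916.7 kN


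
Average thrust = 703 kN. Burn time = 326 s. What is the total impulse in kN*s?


It = 703 * 326 = 229178 kN*s

229178 kN*s


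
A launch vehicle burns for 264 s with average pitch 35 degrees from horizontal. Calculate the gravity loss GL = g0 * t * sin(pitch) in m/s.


GL = 9.81 * 264 * sin(35 deg) = 1485 m/s

1485 m/s


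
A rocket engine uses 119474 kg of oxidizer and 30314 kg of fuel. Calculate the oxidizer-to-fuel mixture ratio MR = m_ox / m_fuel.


MR = 119474 / 30314 = 3.94

3.94


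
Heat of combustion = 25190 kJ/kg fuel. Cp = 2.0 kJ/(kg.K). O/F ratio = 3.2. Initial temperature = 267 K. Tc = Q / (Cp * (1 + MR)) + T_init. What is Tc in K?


Tc = 25190 / (2.0 * (1 + 3.2)) + 267 = 3266 K

3266 K


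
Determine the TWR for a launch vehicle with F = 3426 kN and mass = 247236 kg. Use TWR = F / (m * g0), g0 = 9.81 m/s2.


TWR = 3426000 / (247236 * 9.81) = 1.41

1.41


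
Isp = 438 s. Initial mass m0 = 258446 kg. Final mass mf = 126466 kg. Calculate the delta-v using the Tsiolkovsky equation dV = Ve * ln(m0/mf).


Ve = 438 * 9.81 = 4296.78 m/s
dV = 4296.78 * ln(258446/126466) = 3071 m/s

3071 m/s


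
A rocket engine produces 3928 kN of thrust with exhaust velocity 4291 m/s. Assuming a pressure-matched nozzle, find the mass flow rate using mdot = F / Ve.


mdot = F / Ve = 3928000 / 4291 = 915.4 kg/s

915.4 kg/s


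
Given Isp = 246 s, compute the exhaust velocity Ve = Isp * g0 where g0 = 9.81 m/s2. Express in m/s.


Ve = Isp * g0 = 246 * 9.81 = 2413.3 m/s

2413.3 m/s


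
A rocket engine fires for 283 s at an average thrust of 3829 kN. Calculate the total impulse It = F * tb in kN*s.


It = 3829 * 283 = 1083607 kN*s

1083607 kN*s


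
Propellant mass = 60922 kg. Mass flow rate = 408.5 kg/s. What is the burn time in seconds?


tb = 60922 / 408.5 = 149.1 s

149.1 s


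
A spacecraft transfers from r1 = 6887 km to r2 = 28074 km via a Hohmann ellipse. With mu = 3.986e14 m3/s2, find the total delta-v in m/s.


V1 = sqrt(mu/r1) = 7607.7 m/s
dV1 = V1*(sqrt(2*r2/(r1+r2)) - 1) = 2033.45 m/s
V2 = sqrt(mu/r2) = 3768.05 m/s
dV2 = V2*(1 - sqrt(2*r1/(r1+r2))) = 1402.92 m/s
Total dV = 3436 m/s

3436 m/s


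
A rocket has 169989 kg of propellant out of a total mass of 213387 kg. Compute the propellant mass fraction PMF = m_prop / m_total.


PMF = 169989 / 213387 = 0.797

0.797


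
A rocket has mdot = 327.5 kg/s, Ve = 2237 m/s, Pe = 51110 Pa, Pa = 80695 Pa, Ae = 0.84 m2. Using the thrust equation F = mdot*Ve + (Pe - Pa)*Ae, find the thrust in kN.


F = 327.5 * 2237 + (51110 - 80695) * 0.84 = 707766.0 N = 707.8 kN

707.8 kN


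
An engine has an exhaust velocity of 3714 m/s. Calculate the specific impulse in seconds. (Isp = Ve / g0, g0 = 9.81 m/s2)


Isp = Ve / g0 = 3714 / 9.81 = 378.6 s

378.6 s


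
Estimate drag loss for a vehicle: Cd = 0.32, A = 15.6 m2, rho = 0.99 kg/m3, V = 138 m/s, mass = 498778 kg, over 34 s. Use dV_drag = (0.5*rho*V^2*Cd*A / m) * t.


D = 0.5 * 0.99 * 138^2 * 0.32 * 15.6 = 47058.49 N
a = 47058.49 / 498778 = 0.0943 m/s2
dV = 0.0943 * 34 = 3.2 m/s

3.2 m/s


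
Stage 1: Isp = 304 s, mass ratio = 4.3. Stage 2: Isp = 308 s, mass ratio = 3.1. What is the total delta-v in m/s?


dV1 = 304 * 9.81 * ln(4.3) = 4349.9 m/s
dV2 = 308 * 9.81 * ln(3.1) = 3418.5 m/s
Total dV = 4349.9 + 3418.5 = 7768.4 m/s ~ 7768 m/s

7768 m/s


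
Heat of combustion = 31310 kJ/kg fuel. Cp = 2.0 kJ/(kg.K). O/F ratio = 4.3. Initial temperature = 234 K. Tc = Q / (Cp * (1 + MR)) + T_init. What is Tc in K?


Tc = 31310 / (2.0 * (1 + 4.3)) + 234 = 3188 K

3188 K


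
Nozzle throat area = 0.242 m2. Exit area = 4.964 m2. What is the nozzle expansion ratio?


AR = 4.964 / 0.242 = 20.5

20.5


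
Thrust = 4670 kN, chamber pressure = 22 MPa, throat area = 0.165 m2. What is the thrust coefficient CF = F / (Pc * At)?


CF = 4670000 / (22e6 * 0.165) = 1.29

1.29


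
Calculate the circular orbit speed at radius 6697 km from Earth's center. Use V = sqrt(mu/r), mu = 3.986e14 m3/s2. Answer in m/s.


V = sqrt(3.986e14 / 6697000) = 7715 m/s

7715 m/s


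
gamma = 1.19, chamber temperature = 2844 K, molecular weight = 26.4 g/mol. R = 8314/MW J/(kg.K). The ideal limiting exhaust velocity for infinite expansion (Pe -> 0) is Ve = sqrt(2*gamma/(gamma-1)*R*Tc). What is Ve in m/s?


R = 8314 / 26.4 = 314.92 J/(kg.K)
Ve = sqrt(2 * 1.19 / (1.19 - 1) * 314.92 * 2844) = 3349 m/s

3349 m/s


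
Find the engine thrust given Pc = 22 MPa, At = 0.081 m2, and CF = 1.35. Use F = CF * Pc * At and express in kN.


F = 1.35 * 22e6 * 0.081 = 2.4057e+06 N = 2405.7 kN

2405.7 kN


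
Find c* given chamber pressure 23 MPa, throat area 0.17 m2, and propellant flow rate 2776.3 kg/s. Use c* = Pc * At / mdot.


c* = 23e6 * 0.17 / 2776.3 = 1408 m/s

1408 m/s


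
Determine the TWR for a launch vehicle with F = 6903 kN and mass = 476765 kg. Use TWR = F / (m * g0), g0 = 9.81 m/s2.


TWR = 6903000 / (476765 * 9.81) = 1.48

1.48


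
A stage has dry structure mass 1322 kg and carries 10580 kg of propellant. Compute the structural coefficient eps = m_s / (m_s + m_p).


eps = 1322 / (1322 + 10580) = 0.1111

0.1111


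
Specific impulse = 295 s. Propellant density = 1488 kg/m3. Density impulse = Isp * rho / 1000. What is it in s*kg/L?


rho*Isp = 295 * 1488 / 1000 = 439 s*kg/L

439 s*kg/L


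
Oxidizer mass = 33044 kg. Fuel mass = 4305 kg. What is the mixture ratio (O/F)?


MR = 33044 / 4305 = 7.68

7.68


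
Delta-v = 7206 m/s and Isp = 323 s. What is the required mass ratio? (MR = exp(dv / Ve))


Ve = 323 * 9.81 = 3168.63 m/s
MR = exp(7206 / 3168.63) = 9.72

9.72


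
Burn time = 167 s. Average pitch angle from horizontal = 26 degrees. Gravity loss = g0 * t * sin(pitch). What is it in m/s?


GL = 9.81 * 167 * sin(26 deg) = 718 m/s

718 m/s


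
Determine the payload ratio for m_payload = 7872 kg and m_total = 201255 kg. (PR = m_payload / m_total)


PR = 7872 / 201255 = 0.0391

0.0391


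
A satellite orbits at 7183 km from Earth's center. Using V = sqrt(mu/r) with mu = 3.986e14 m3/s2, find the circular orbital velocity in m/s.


V = sqrt(3.986e14 / 7183000) = 7449 m/s

7449 m/s


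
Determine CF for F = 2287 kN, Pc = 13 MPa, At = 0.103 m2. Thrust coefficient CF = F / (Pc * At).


CF = 2287000 / (13e6 * 0.103) = 1.71

1.71


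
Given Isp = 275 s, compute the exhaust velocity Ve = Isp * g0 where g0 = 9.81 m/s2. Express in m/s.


Ve = Isp * g0 = 275 * 9.81 = 2697.8 m/s

2697.8 m/s


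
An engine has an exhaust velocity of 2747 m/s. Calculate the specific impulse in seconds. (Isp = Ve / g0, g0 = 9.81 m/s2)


Isp = Ve / g0 = 2747 / 9.81 = 280.0 s

280.0 s


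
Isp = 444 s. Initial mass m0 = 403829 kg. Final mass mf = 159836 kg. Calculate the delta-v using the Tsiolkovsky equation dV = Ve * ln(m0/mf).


Ve = 444 * 9.81 = 4355.64 m/s
dV = 4355.64 * ln(403829/159836) = 4037 m/s

4037 m/s


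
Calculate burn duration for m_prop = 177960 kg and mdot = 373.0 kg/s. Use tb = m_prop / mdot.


tb = 177960 / 373.0 = 477.1 s

477.1 s


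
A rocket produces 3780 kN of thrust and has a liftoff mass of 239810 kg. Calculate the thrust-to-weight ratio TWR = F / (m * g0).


TWR = 3780000 / (239810 * 9.81) = 1.61

1.61


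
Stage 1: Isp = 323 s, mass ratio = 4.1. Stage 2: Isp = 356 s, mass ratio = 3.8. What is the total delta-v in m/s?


dV1 = 323 * 9.81 * ln(4.1) = 4470.9 m/s
dV2 = 356 * 9.81 * ln(3.8) = 4662.3 m/s
Total dV = 4470.9 + 4662.3 = 9133.2 m/s ~ 9133 m/s

9133 m/s


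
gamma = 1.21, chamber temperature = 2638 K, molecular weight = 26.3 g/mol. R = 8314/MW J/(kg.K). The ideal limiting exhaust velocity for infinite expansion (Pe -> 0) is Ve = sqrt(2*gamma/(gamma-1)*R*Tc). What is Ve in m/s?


R = 8314 / 26.3 = 316.12 J/(kg.K)
Ve = sqrt(2 * 1.21 / (1.21 - 1) * 316.12 * 2638) = 3100 m/s

3100 m/s


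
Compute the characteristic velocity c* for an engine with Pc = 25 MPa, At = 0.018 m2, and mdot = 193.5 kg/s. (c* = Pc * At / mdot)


c* = 25e6 * 0.018 / 193.5 = 2326 m/s

2326 m/s


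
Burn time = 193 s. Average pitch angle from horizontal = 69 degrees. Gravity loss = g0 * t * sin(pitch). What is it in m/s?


GL = 9.81 * 193 * sin(69 deg) = 1768 m/s

1768 m/s


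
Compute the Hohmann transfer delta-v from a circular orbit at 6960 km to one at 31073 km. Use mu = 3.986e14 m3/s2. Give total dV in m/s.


V1 = sqrt(mu/r1) = 7567.7 m/s
dV1 = V1*(sqrt(2*r2/(r1+r2)) - 1) = 2105.95 m/s
V2 = sqrt(mu/r2) = 3581.6 m/s
dV2 = V2*(1 - sqrt(2*r1/(r1+r2))) = 1414.81 m/s
Total dV = 3521 m/s

3521 m/s


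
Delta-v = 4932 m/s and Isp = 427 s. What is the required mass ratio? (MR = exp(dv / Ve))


Ve = 427 * 9.81 = 4188.87 m/s
MR = exp(4932 / 4188.87) = 3.246

3.246


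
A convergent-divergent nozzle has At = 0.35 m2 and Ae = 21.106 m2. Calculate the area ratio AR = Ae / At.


AR = 21.106 / 0.35 = 60.3

60.3


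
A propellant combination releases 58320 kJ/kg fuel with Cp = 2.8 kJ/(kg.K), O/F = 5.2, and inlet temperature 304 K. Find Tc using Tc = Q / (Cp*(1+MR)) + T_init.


Tc = 58320 / (2.8 * (1 + 5.2)) + 304 = 3663 K

3663 K


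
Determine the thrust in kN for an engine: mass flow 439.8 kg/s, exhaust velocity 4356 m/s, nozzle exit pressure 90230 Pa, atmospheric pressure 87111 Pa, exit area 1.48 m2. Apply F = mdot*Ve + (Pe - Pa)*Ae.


F = 439.8 * 4356 + (90230 - 87111) * 1.48 = 1.9204e+06 N = 1920.4 kN

1920.4 kN


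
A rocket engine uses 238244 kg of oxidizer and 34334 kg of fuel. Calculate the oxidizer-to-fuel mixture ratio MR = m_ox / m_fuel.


MR = 238244 / 34334 = 6.94

6.94


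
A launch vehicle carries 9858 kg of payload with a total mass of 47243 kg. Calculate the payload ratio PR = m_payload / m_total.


PR = 9858 / 47243 = 0.2087

0.2087


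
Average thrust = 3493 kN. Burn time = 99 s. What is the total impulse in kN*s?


It = 3493 * 99 = 345807 kN*s

345807 kN*s


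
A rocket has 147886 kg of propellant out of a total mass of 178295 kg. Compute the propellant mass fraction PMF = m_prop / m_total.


PMF = 147886 / 178295 = 0.829

0.829


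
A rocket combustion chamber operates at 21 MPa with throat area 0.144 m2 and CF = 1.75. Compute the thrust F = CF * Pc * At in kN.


F = 1.75 * 21e6 * 0.144 = 5.2920e+06 N = 5292.0 kN

5292.0 kN


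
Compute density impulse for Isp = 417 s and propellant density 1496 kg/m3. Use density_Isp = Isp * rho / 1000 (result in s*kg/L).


rho*Isp = 417 * 1496 / 1000 = 624 s*kg/L

624 s*kg/L


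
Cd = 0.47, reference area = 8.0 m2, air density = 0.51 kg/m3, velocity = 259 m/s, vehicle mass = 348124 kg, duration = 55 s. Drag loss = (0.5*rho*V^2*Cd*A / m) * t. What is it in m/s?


D = 0.5 * 0.51 * 259^2 * 0.47 * 8.0 = 64317.26 N
a = 64317.26 / 348124 = 0.1848 m/s2
dV = 0.1848 * 55 = 10.2 m/s

10.2 m/s


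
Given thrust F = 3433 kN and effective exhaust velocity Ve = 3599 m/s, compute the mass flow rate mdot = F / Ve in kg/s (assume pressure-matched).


mdot = F / Ve = 3433000 / 3599 = 953.9 kg/s

953.9 kg/s


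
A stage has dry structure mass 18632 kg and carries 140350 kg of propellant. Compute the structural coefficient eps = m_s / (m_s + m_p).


eps = 18632 / (18632 + 140350) = 0.1172

0.1172


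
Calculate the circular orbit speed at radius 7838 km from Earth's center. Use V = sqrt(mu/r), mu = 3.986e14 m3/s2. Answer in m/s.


V = sqrt(3.986e14 / 7838000) = 7131 m/s

7131 m/s


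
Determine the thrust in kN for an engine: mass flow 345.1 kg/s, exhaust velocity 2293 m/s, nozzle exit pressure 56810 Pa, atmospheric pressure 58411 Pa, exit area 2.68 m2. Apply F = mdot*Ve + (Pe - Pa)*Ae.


F = 345.1 * 2293 + (56810 - 58411) * 2.68 = 787024.0 N = 787.0 kN

787.0 kN


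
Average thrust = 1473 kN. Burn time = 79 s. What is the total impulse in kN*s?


It = 1473 * 79 = 116367 kN*s

116367 kN*s


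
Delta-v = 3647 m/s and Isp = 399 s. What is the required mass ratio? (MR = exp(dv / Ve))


Ve = 399 * 9.81 = 3914.19 m/s
MR = exp(3647 / 3914.19) = 2.539

2.539


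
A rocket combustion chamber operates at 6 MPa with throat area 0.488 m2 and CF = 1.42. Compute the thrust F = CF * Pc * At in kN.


F = 1.42 * 6e6 * 0.488 = 4.1578e+06 N = 4157.8 kN

4157.8 kN


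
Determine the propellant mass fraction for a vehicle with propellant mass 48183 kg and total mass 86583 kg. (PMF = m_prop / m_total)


PMF = 48183 / 86583 = 0.556

0.556


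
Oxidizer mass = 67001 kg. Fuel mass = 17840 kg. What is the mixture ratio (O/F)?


MR = 67001 / 17840 = 3.76

3.76


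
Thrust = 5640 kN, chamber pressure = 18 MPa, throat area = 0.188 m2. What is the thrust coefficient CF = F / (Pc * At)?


CF = 5640000 / (18e6 * 0.188) = 1.67

1.67


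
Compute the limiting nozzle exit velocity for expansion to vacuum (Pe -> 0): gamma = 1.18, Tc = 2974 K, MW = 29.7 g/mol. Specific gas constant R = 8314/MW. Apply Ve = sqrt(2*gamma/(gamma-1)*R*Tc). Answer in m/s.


R = 8314 / 29.7 = 279.93 J/(kg.K)
Ve = sqrt(2 * 1.18 / (1.18 - 1) * 279.93 * 2974) = 3304 m/s

3304 m/s


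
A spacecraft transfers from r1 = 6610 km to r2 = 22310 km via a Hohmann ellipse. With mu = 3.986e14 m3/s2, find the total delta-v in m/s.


V1 = sqrt(mu/r1) = 7765.47 m/s
dV1 = V1*(sqrt(2*r2/(r1+r2)) - 1) = 1880.22 m/s
V2 = sqrt(mu/r2) = 4226.87 m/s
dV2 = V2*(1 - sqrt(2*r1/(r1+r2))) = 1369.05 m/s
Total dV = 3249 m/s

3249 m/s


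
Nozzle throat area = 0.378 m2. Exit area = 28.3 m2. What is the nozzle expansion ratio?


AR = 28.3 / 0.378 = 74.9

74.9


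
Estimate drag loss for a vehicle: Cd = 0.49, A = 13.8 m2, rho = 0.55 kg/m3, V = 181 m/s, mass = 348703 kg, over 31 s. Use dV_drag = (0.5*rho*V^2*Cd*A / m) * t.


D = 0.5 * 0.55 * 181^2 * 0.49 * 13.8 = 60920.72 N
a = 60920.72 / 348703 = 0.1747 m/s2
dV = 0.1747 * 31 = 5.4 m/s

5.4 m/s


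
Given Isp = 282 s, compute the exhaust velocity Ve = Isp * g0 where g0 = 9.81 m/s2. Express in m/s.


Ve = Isp * g0 = 282 * 9.81 = 2766.4 m/s

2766.4 m/s


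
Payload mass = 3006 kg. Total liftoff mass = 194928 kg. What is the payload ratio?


PR = 3006 / 194928 = 0.0154

0.0154


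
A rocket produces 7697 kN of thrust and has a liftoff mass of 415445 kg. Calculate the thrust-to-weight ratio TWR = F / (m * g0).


TWR = 7697000 / (415445 * 9.81) = 1.89

1.89


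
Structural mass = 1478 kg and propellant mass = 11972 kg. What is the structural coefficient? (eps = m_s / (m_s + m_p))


eps = 1478 / (1478 + 11972) = 0.1099

0.1099


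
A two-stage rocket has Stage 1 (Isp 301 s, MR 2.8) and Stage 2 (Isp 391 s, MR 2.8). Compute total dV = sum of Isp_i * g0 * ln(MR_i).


dV1 = 301 * 9.81 * ln(2.8) = 3040.3 m/s
dV2 = 391 * 9.81 * ln(2.8) = 3949.3 m/s
Total dV = 3040.3 + 3949.3 = 6989.6 m/s ~ 6990 m/s

6990 m/s


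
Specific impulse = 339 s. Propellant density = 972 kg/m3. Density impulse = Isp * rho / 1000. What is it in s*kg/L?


rho*Isp = 339 * 972 / 1000 = 330 s*kg/L

330 s*kg/L


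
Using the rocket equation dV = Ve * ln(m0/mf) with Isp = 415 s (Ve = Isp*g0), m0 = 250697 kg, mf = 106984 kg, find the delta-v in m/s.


Ve = 415 * 9.81 = 4071.15 m/s
dV = 4071.15 * ln(250697/106984) = 3467 m/s

3467 m/s


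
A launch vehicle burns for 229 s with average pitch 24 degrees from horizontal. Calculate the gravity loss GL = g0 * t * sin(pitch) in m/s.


GL = 9.81 * 229 * sin(24 deg) = 914 m/s

914 m/s


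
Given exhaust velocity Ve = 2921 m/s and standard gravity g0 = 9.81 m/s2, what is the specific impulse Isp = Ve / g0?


Isp = Ve / g0 = 2921 / 9.81 = 297.8 s

297.8 s


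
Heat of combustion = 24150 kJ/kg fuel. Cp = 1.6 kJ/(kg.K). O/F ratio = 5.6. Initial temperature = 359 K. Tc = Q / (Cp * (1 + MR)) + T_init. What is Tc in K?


Tc = 24150 / (1.6 * (1 + 5.6)) + 359 = 2646 K

2646 K


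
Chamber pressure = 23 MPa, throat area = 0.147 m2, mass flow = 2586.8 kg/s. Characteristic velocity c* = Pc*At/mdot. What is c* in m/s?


c* = 23e6 * 0.147 / 2586.8 = 1307 m/s

1307 m/s


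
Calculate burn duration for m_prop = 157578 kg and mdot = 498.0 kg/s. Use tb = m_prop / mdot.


tb = 157578 / 498.0 = 316.4 s

316.4 s


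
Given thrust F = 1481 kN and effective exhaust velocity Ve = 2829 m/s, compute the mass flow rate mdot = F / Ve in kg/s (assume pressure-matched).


mdot = F / Ve = 1481000 / 2829 = 523.5 kg/s

523.5 kg/s


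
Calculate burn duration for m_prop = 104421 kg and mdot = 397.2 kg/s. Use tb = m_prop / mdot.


tb = 104421 / 397.2 = 262.9 s

262.9 s


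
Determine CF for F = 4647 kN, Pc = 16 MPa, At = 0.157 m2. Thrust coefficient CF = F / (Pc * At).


CF = 4647000 / (16e6 * 0.157) = 1.85

1.85


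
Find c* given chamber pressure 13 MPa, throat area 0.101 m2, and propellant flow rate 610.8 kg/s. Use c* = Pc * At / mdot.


c* = 13e6 * 0.101 / 610.8 = 2150 m/s

2150 m/s


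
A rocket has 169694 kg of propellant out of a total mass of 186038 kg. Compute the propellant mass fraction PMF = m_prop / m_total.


PMF = 169694 / 186038 = 0.912

0.912


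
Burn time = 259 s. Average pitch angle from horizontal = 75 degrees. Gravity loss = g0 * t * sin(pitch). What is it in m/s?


GL = 9.81 * 259 * sin(75 deg) = 2454 m/s

2454 m/s


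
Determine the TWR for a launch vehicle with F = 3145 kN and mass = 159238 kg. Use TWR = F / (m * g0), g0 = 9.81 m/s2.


TWR = 3145000 / (159238 * 9.81) = 2.01

2.01


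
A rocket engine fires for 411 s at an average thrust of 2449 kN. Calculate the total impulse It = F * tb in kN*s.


It = 2449 * 411 = 1006539 kN*s

1006539 kN*s


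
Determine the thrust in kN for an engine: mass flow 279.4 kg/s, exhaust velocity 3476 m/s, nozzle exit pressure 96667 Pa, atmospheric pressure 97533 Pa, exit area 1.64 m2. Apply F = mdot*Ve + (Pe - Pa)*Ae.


F = 279.4 * 3476 + (96667 - 97533) * 1.64 = 969774.0 N = 969.8 kN

969.8 kN


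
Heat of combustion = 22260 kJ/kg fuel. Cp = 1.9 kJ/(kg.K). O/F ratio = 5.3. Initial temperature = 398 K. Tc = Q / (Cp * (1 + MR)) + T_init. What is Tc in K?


Tc = 22260 / (1.9 * (1 + 5.3)) + 398 = 2258 K

2258 K


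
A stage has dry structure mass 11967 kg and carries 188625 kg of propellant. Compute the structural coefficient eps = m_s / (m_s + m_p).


eps = 11967 / (11967 + 188625) = 0.0597

0.0597


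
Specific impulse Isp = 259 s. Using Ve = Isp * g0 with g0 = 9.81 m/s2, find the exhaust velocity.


Ve = Isp * g0 = 259 * 9.81 = 2540.8 m/s

2540.8 m/s


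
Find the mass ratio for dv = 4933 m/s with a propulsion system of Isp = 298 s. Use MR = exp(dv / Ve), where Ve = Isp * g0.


Ve = 298 * 9.81 = 2923.38 m/s
MR = exp(4933 / 2923.38) = 5.406

5.406


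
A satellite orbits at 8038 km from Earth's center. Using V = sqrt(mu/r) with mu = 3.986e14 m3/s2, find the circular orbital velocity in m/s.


V = sqrt(3.986e14 / 8038000) = 7042 m/s

7042 m/s


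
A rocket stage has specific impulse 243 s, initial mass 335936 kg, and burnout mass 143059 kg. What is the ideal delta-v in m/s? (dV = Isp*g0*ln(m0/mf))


Ve = 243 * 9.81 = 2383.83 m/s
dV = 2383.83 * ln(335936/143059) = 2035 m/s

2035 m/s


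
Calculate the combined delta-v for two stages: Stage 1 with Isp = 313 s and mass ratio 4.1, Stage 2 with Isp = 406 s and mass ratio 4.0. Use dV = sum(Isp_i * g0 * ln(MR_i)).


dV1 = 313 * 9.81 * ln(4.1) = 4332.5 m/s
dV2 = 406 * 9.81 * ln(4.0) = 5521.4 m/s
Total dV = 4332.5 + 5521.4 = 9853.9 m/s ~ 9854 m/s

9854 m/s


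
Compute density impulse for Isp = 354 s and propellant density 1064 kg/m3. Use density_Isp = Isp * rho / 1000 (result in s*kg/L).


rho*Isp = 354 * 1064 / 1000 = 377 s*kg/L

377 s*kg/L


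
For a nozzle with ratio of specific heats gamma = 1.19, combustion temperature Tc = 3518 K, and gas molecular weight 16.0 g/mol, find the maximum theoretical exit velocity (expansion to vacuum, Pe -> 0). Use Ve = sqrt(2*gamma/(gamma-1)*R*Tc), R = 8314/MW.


R = 8314 / 16.0 = 519.62 J/(kg.K)
Ve = sqrt(2 * 1.19 / (1.19 - 1) * 519.62 * 3518) = 4785 m/s

4785 m/s


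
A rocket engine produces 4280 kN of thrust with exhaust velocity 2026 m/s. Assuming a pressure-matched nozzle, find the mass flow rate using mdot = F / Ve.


mdot = F / Ve = 4280000 / 2026 = 2112.5 kg/s

2112.5 kg/s


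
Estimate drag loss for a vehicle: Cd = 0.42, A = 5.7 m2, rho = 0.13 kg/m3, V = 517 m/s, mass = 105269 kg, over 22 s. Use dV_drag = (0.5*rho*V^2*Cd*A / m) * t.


D = 0.5 * 0.13 * 517^2 * 0.42 * 5.7 = 41592.84 N
a = 41592.84 / 105269 = 0.3951 m/s2
dV = 0.3951 * 22 = 8.7 m/s

8.7 m/s


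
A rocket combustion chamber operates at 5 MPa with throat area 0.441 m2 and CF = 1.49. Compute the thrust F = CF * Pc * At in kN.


F = 1.49 * 5e6 * 0.441 = 3.2854e+06 N = 3285.4 kN

3285.4 kN


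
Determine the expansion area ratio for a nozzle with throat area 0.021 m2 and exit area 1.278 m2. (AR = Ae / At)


AR = 1.278 / 0.021 = 60.9

60.9


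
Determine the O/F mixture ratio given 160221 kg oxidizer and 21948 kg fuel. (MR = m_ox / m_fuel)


MR = 160221 / 21948 = 7.3

7.3


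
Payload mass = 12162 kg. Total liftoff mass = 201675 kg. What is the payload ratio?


PR = 12162 / 201675 = 0.0603

0.0603


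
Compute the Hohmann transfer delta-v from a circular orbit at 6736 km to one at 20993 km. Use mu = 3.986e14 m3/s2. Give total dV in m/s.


V1 = sqrt(mu/r1) = 7692.5 m/s
dV1 = V1*(sqrt(2*r2/(r1+r2)) - 1) = 1773.2 m/s
V2 = sqrt(mu/r2) = 4357.44 m/s
dV2 = V2*(1 - sqrt(2*r1/(r1+r2))) = 1320.19 m/s
Total dV = 3093 m/s

3093 m/s


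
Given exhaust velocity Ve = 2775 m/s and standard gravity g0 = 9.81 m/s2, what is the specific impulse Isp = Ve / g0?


Isp = Ve / g0 = 2775 / 9.81 = 282.9 s

282.9 s


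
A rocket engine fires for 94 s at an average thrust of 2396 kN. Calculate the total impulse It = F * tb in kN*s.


It = 2396 * 94 = 225224 kN*s

225224 kN*s


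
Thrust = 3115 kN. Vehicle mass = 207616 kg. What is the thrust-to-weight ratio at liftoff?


TWR = 3115000 / (207616 * 9.81) = 1.53

1.53


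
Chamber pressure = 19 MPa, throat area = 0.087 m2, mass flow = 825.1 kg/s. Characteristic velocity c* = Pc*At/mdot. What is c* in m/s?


c* = 19e6 * 0.087 / 825.1 = 2003 m/s

2003 m/s


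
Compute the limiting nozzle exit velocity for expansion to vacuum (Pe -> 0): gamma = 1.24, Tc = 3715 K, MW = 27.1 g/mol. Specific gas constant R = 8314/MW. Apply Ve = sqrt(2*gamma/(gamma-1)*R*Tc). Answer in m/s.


R = 8314 / 27.1 = 306.79 J/(kg.K)
Ve = sqrt(2 * 1.24 / (1.24 - 1) * 306.79 * 3715) = 3432 m/s

3432 m/s


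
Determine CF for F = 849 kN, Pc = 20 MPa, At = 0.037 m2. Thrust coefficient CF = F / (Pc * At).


CF = 849000 / (20e6 * 0.037) = 1.15

1.15


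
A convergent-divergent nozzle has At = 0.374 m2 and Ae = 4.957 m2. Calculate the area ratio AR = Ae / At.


AR = 4.957 / 0.374 = 13.3

13.3


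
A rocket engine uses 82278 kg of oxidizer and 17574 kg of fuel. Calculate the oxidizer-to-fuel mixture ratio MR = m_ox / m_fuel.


MR = 82278 / 17574 = 4.68

4.68


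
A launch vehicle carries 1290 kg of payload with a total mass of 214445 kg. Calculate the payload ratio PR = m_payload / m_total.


PR = 1290 / 214445 = 0.006

0.006


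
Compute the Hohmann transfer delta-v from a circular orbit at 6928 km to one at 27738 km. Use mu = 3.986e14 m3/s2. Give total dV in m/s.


V1 = sqrt(mu/r1) = 7585.16 m/s
dV1 = V1*(sqrt(2*r2/(r1+r2)) - 1) = 2010.29 m/s
V2 = sqrt(mu/r2) = 3790.8 m/s
dV2 = V2*(1 - sqrt(2*r1/(r1+r2))) = 1394.19 m/s
Total dV = 3404 m/s

3404 m/s


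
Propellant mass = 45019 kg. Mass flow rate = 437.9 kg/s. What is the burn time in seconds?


tb = 45019 / 437.9 = 102.8 s

102.8 s


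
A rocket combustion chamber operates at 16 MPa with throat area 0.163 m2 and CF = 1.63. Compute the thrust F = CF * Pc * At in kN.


F = 1.63 * 16e6 * 0.163 = 4.2510e+06 N = 4251.0 kN

4251.0 kN


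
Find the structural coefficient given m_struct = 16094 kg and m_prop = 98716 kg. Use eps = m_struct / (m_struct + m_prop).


eps = 16094 / (16094 + 98716) = 0.1402

0.1402


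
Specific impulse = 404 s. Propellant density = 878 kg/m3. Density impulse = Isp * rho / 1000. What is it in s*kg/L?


rho*Isp = 404 * 878 / 1000 = 355 s*kg/L

355 s*kg/L


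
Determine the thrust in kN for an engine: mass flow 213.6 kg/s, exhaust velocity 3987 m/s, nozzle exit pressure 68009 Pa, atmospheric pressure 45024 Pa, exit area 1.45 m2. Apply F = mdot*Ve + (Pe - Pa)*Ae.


F = 213.6 * 3987 + (68009 - 45024) * 1.45 = 884951.0 N = 885.0 kN

885.0 kN


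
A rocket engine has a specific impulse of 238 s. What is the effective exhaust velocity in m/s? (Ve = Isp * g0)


Ve = Isp * g0 = 238 * 9.81 = 2334.8 m/s

2334.8 m/s


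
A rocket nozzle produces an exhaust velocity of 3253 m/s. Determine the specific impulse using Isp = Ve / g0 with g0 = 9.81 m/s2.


Isp = Ve / g0 = 3253 / 9.81 = 331.6 s

331.6 s


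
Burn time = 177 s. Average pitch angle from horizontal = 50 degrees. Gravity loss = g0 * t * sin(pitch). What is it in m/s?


GL = 9.81 * 177 * sin(50 deg) = 1330 m/s

1330 m/s


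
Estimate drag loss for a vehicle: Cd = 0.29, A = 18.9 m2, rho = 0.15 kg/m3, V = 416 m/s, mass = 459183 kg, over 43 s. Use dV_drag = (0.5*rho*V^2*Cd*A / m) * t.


D = 0.5 * 0.15 * 416^2 * 0.29 * 18.9 = 71139.0 N
a = 71139.0 / 459183 = 0.1549 m/s2
dV = 0.1549 * 43 = 6.7 m/s

6.7 m/s


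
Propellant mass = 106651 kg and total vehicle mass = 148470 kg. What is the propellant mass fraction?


PMF = 106651 / 148470 = 0.718

0.718


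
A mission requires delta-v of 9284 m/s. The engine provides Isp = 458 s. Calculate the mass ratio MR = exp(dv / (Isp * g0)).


Ve = 458 * 9.81 = 4492.98 m/s
MR = exp(9284 / 4492.98) = 7.896

7.896


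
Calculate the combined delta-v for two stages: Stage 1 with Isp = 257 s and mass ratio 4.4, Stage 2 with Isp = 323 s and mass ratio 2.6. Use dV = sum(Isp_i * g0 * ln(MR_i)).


dV1 = 257 * 9.81 * ln(4.4) = 3735.4 m/s
dV2 = 323 * 9.81 * ln(2.6) = 3027.7 m/s
Total dV = 3735.4 + 3027.7 = 6763.1 m/s ~ 6763 m/s

6763 m/s


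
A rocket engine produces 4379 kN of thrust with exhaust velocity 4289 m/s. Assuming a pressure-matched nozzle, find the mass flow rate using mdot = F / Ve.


mdot = F / Ve = 4379000 / 4289 = 1021.0 kg/s

1021.0 kg/s


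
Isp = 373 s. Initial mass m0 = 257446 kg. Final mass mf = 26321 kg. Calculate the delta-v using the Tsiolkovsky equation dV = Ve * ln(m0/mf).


Ve = 373 * 9.81 = 3659.13 m/s
dV = 3659.13 * ln(257446/26321) = 8344 m/s

8344 m/s


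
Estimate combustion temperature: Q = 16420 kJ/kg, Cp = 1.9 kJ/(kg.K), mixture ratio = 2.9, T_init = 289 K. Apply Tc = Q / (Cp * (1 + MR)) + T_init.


Tc = 16420 / (1.9 * (1 + 2.9)) + 289 = 2505 K

2505 K


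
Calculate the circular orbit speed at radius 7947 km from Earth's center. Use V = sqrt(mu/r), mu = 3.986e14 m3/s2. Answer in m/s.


V = sqrt(3.986e14 / 7947000) = 7082 m/s

7082 m/s


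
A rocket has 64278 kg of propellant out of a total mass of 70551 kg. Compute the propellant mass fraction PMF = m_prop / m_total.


PMF = 64278 / 70551 = 0.911

0.911


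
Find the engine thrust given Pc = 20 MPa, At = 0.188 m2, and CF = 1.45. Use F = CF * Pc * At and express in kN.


F = 1.45 * 20e6 * 0.188 = 5.4520e+06 N = 5452.0 kN

5452.0 kN


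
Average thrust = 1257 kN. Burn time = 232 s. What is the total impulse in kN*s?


It = 1257 * 232 = 291624 kN*s

291624 kN*s


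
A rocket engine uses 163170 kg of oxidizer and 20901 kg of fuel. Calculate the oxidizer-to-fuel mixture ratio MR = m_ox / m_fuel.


MR = 163170 / 20901 = 7.81

7.81


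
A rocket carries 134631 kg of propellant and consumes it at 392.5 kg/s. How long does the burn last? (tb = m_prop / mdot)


tb = 134631 / 392.5 = 343.0 s

343.0 s


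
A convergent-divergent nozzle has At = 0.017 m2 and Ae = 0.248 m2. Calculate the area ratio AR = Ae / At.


AR = 0.248 / 0.017 = 14.6

14.6


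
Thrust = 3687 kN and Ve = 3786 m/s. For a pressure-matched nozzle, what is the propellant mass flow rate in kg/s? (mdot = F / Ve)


mdot = F / Ve = 3687000 / 3786 = 973.9 kg/s

973.9 kg/s


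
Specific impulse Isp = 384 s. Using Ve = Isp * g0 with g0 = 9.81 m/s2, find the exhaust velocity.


Ve = Isp * g0 = 384 * 9.81 = 3767.0 m/s

3767.0 m/s


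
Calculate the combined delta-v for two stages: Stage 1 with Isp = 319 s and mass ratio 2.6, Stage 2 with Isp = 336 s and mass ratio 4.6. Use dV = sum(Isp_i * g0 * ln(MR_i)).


dV1 = 319 * 9.81 * ln(2.6) = 2990.2 m/s
dV2 = 336 * 9.81 * ln(4.6) = 5030.1 m/s
Total dV = 2990.2 + 5030.1 = 8020.3 m/s ~ 8020 m/s

8020 m/s


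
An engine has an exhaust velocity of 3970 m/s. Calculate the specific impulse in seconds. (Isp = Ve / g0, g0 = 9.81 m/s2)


Isp = Ve / g0 = 3970 / 9.81 = 404.7 s

404.7 s


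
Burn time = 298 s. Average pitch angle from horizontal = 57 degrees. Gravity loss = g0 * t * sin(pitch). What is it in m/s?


GL = 9.81 * 298 * sin(57 deg) = 2452 m/s

2452 m/s


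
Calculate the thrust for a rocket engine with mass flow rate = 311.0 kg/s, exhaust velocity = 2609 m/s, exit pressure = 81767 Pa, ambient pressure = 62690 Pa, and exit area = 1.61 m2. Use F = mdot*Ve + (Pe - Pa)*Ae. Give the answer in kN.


F = 311.0 * 2609 + (81767 - 62690) * 1.61 = 842113.0 N = 842.1 kN

842.1 kN


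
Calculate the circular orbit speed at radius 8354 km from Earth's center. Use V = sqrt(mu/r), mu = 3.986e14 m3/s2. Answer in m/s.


V = sqrt(3.986e14 / 8354000) = 6908 m/s

6908 m/s


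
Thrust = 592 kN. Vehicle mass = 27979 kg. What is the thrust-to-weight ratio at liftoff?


TWR = 592000 / (27979 * 9.81) = 2.16

2.16


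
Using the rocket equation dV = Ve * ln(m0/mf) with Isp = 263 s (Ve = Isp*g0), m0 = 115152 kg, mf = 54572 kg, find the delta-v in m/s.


Ve = 263 * 9.81 = 2580.03 m/s
dV = 2580.03 * ln(115152/54572) = 1927 m/s

1927 m/s


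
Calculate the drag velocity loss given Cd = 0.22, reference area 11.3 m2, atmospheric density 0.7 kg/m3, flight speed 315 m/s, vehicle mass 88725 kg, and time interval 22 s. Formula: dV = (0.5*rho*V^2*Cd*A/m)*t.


D = 0.5 * 0.7 * 315^2 * 0.22 * 11.3 = 86335.67 N
a = 86335.67 / 88725 = 0.9731 m/s2
dV = 0.9731 * 22 = 21.4 m/s

21.4 m/s


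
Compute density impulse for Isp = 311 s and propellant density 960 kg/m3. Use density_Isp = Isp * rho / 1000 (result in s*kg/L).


rho*Isp = 311 * 960 / 1000 = 299 s*kg/L

299 s*kg/L


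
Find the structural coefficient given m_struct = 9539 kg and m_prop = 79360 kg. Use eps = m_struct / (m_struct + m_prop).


eps = 9539 / (9539 + 79360) = 0.1073

0.1073


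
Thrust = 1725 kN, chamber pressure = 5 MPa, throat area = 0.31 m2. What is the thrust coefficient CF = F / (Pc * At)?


CF = 1725000 / (5e6 * 0.31) = 1.11

1.11


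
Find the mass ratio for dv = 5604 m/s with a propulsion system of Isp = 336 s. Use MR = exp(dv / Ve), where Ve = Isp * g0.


Ve = 336 * 9.81 = 3296.16 m/s
MR = exp(5604 / 3296.16) = 5.475

5.475


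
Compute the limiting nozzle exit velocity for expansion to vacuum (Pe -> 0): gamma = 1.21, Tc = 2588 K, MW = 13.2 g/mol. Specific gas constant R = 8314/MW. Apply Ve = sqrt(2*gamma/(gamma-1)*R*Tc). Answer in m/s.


R = 8314 / 13.2 = 629.85 J/(kg.K)
Ve = sqrt(2 * 1.21 / (1.21 - 1) * 629.85 * 2588) = 4334 m/s

4334 m/s


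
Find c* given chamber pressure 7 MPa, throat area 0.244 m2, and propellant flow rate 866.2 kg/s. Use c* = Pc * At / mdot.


c* = 7e6 * 0.244 / 866.2 = 1972 m/s

1972 m/s


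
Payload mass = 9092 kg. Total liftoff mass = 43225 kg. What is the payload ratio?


PR = 9092 / 43225 = 0.2103

0.2103


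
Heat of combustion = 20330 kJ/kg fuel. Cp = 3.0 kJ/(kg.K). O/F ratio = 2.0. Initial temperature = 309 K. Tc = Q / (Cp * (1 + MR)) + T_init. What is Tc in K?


Tc = 20330 / (3.0 * (1 + 2.0)) + 309 = 2568 K

2568 K


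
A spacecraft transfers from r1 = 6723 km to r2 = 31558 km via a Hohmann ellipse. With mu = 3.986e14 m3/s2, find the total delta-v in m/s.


V1 = sqrt(mu/r1) = 7699.94 m/s
dV1 = V1*(sqrt(2*r2/(r1+r2)) - 1) = 2187.08 m/s
V2 = sqrt(mu/r2) = 3553.97 m/s
dV2 = V2*(1 - sqrt(2*r1/(r1+r2))) = 1447.68 m/s
Total dV = 3635 m/s

3635 m/s


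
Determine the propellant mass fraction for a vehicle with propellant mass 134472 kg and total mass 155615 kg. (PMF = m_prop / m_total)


PMF = 134472 / 155615 = 0.864

0.864


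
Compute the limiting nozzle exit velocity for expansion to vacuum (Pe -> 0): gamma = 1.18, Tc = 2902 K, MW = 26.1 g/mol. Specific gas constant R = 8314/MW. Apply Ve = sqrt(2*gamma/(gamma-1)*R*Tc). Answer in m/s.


R = 8314 / 26.1 = 318.54 J/(kg.K)
Ve = sqrt(2 * 1.18 / (1.18 - 1) * 318.54 * 2902) = 3481 m/s

3481 m/s


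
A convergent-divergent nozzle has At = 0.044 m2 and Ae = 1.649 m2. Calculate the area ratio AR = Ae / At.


AR = 1.649 / 0.044 = 37.5

37.5
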